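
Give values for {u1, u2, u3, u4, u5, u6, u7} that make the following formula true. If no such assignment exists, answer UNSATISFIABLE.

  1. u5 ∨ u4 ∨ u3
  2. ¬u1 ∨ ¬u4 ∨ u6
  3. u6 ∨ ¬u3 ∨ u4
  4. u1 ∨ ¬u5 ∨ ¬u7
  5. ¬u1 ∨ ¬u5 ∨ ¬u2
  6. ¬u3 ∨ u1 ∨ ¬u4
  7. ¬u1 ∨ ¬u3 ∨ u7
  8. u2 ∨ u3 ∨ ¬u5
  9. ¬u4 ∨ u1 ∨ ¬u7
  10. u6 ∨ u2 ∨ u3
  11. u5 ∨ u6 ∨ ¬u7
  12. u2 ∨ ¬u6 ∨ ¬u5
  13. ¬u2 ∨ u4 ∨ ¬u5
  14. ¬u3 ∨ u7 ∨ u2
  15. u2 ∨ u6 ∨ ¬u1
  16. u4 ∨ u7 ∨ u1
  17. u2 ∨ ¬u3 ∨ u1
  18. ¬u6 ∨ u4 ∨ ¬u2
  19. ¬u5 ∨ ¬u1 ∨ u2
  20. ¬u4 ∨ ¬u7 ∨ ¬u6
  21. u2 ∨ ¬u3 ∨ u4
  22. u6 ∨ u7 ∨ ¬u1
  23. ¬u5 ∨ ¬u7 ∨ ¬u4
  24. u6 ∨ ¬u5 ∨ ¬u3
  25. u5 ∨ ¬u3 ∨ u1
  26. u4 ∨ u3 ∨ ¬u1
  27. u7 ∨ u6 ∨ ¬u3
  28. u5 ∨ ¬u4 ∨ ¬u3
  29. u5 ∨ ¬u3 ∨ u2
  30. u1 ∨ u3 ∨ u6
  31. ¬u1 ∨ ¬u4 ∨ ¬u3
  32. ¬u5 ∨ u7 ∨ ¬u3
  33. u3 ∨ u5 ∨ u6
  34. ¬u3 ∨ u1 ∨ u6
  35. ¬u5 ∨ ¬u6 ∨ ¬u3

u1 ↦ False,  u2 ↦ True,  u3 ↦ False,  u4 ↦ True,  u5 ↦ True,  u6 ↦ True,  u7 ↦ False

Suppose u5 = True.
Suppose u1 = False.
The clause (¬u7) is unit, so u7 = False.
The clause (u4) is unit, so u4 = True.
The clause (¬u3) is unit, so u3 = False.
The clause (u2) is unit, so u2 = True.
The clause (u6) is unit, so u6 = True.
This assignment satisfies each clause.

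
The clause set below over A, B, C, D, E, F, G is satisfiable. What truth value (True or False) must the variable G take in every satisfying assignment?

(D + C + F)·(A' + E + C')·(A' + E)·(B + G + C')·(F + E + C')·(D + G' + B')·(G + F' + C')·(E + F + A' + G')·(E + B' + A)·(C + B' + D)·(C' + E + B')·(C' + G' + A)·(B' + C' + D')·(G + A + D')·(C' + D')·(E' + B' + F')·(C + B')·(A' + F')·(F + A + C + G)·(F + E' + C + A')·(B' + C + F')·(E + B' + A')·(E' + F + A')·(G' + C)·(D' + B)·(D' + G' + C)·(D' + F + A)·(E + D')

False

Suppose G = 1.
The clause (C) is unit, so C = 1.
The clause (A) is unit, so A = 1.
The clause (E) is unit, so E = 1.
The clause (D') is unit, so D = 0.
The clause (B') is unit, so B = 0.
The clause (F') is unit, so F = 0.
That conflicts with the unit clause (F).
So every satisfying assignment has G = False.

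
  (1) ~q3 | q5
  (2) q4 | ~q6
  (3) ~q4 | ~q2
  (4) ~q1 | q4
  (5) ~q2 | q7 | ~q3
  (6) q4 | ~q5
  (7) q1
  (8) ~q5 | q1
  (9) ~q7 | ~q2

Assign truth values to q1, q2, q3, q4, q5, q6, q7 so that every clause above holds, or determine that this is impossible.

From the singleton clause (q1), q1 = 1.
From the singleton clause (q4), q4 = 1.
From the singleton clause (~q2), q2 = 0.
Suppose q3 = 0.
All clauses hold; q5, q6, q7 can take either value.

q1: 1,  q2: 0,  q3: 0,  q4: 1,  q5: 1,  q6: 0,  q7: 0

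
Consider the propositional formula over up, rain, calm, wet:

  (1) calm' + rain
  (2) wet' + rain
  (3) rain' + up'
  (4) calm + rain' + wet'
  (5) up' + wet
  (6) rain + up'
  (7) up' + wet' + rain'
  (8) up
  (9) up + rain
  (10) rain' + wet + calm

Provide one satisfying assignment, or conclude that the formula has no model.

UNSATISFIABLE

Unit clause (up) forces up = 1.
Unit clause (rain') forces rain = 0.
But (rain) is also a unit clause — contradiction.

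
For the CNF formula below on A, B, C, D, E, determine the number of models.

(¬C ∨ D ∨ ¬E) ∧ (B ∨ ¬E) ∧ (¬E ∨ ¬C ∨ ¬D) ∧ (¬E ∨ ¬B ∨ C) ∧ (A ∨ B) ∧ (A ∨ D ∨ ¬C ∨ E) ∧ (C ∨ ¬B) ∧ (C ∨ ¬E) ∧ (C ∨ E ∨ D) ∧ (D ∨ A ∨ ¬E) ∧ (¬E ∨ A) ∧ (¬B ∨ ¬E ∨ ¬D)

6

There are 2^5 = 32 truth assignments over (A, B, C, D, E).
Split on B. With B = True, the clauses containing B are satisfied and ¬B drops from the rest; 3 of the 2^4 = 16 assignments to the other variables satisfy what remains.
With B = False, by the same count on the reduced clause set, 3 assignments work.
Total: 3 + 3 = 6.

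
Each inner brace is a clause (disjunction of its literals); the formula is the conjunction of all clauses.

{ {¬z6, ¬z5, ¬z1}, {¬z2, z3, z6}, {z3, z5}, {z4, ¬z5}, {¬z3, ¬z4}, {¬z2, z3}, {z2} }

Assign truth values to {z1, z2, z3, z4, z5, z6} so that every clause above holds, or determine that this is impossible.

z1 ↦ False,  z2 ↦ True,  z3 ↦ True,  z4 ↦ False,  z5 ↦ False,  z6 ↦ False

The clause (z2) is unit, so z2 = True.
The clause (z3) is unit, so z3 = True.
The clause (¬z4) is unit, so z4 = False.
The clause (¬z5) is unit, so z5 = False.
No clause remains; z1, z6 are free.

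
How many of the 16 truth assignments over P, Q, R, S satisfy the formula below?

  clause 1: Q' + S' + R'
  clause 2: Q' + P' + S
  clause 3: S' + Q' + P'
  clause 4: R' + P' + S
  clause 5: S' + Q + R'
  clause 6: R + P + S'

There are 2^4 = 16 truth assignments over (P, Q, R, S).
Check each against the 6 clauses (columns in the order P, Q, R, S):
  F F F F  ✓ satisfies all
  F F F T  ✗ fails (R + P + S')
  F F T F  ✓ satisfies all
  F F T T  ✗ fails (S' + Q + R')
  F T F F  ✓ satisfies all
  F T F T  ✗ fails (R + P + S')
  F T T F  ✓ satisfies all
  F T T T  ✗ fails (Q' + S' + R')
  T F F F  ✓ satisfies all
  T F F T  ✓ satisfies all
  T F T F  ✗ fails (R' + P' + S)
  T F T T  ✗ fails (S' + Q + R')
  T T F F  ✗ fails (Q' + P' + S)
  T T F T  ✗ fails (S' + Q' + P')
  T T T F  ✗ fails (Q' + P' + S)
  T T T T  ✗ fails (Q' + S' + R')
6 of the 16 rows are models.

6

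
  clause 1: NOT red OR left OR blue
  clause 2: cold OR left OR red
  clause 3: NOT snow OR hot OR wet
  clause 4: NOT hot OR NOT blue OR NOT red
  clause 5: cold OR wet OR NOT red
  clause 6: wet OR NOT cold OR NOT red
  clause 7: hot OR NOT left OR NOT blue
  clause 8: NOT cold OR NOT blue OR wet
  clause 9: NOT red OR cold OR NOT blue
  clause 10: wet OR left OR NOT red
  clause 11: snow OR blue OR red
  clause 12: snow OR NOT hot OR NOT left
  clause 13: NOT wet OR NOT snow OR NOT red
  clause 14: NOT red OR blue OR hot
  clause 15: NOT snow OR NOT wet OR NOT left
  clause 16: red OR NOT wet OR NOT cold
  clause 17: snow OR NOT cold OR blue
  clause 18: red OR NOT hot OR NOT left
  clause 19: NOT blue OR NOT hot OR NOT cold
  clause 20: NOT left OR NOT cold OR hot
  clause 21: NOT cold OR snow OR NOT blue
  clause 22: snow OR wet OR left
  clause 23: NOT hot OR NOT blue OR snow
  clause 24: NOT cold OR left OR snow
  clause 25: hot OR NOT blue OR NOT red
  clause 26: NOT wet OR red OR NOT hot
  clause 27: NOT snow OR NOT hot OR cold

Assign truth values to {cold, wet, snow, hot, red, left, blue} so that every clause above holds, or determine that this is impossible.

Try red = false.
Try cold = true.
The clause (NOT wet) is unit, so wet = false.
The clause (NOT blue) is unit, so blue = false.
The clause (snow) is unit, so snow = true.
The clause (hot) is unit, so hot = true.
The clause (NOT left) is unit, so left = false.
All clauses are satisfied.

cold ↦ true; wet ↦ false; snow ↦ true; hot ↦ true; red ↦ false; left ↦ false; blue ↦ false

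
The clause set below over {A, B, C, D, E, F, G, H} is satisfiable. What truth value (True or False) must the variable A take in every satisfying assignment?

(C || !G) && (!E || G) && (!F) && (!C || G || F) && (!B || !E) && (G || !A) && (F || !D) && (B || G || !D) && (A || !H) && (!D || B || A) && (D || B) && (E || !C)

Suppose A = true.
(!F) alone gives F = false.
(G) alone gives G = true.
(C) alone gives C = true.
(!D) alone gives D = false.
(B) alone gives B = true.
(!E) alone gives E = false.
Now (E) is unsatisfied and unit — conflict.
So every satisfying assignment has A = False.

False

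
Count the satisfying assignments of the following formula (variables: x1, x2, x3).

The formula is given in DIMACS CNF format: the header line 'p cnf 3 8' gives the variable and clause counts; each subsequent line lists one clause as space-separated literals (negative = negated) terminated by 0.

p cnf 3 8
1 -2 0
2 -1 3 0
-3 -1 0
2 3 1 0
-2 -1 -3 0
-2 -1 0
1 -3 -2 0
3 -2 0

There are 2^3 = 8 truth assignments over (x1, x2, x3).
Check each against the 8 clauses (columns in the order x1, x2, x3):
  F F F  ✗ fails (x2 ∨ x3 ∨ x1)
  F F T  ✓ satisfies all
  F T F  ✗ fails (x1 ∨ ¬x2)
  F T T  ✗ fails (x1 ∨ ¬x2)
  T F F  ✗ fails (x2 ∨ ¬x1 ∨ x3)
  T F T  ✗ fails (¬x3 ∨ ¬x1)
  T T F  ✗ fails (¬x2 ∨ ¬x1)
  T T T  ✗ fails (¬x3 ∨ ¬x1)
1 of the 8 rows is a model.

1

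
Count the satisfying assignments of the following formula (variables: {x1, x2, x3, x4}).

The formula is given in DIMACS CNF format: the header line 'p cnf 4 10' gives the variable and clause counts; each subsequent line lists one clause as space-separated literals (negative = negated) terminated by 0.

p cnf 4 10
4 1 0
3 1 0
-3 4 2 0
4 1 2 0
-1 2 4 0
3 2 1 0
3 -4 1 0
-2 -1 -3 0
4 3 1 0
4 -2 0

There are 2^4 = 16 truth assignments over (x1, x2, x3, x4).
Split on x1. With x1 = True, the clauses containing x1 are satisfied and ¬x1 drops from the rest; 3 of the 2^3 = 8 assignments to the other variables satisfy what remains.
With x1 = False, by the same count on the reduced clause set, 2 assignments work.
(One model: x1=F, x2=F, x3=T, x4=T.)
Total: 3 + 2 = 5.

5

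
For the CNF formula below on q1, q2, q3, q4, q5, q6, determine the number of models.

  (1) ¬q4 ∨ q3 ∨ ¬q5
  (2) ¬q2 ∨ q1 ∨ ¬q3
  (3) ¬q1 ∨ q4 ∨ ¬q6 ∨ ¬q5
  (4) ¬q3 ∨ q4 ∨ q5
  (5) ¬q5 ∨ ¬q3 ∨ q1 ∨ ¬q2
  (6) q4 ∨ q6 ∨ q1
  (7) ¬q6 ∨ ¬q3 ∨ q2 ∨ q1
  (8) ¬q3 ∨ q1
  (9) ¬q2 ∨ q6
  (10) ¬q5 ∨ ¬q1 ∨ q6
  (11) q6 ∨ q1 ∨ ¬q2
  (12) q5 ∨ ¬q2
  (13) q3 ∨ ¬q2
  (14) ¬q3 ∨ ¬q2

There are 2^6 = 64 truth assignments over (q1, q2, q3, q4, q5, q6).
Split on q2. With q2 = True, the clauses containing q2 are satisfied and ¬q2 drops from the rest; 0 of the 2^5 = 32 assignments to the other variables satisfy what remains.
With q2 = False, by the same count on the reduced clause set, 11 assignments work.
(One model: q1=F, q2=F, q3=F, q4=F, q5=F, q6=T.)
Total: 0 + 11 = 11.

11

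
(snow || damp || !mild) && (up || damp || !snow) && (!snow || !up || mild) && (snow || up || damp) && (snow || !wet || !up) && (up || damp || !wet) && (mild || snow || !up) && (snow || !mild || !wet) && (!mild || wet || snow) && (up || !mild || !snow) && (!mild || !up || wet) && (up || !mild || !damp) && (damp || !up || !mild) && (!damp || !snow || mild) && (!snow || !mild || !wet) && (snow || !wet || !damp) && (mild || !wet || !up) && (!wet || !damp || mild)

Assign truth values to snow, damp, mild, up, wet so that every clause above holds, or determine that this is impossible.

snow=false,  damp=true,  mild=false,  up=false,  wet=false

Try snow = false.
Try damp = true.
The clause (!wet) is unit, so wet = false.
The clause (!mild) is unit, so mild = false.
The clause (!up) is unit, so up = false.
This assignment satisfies each clause.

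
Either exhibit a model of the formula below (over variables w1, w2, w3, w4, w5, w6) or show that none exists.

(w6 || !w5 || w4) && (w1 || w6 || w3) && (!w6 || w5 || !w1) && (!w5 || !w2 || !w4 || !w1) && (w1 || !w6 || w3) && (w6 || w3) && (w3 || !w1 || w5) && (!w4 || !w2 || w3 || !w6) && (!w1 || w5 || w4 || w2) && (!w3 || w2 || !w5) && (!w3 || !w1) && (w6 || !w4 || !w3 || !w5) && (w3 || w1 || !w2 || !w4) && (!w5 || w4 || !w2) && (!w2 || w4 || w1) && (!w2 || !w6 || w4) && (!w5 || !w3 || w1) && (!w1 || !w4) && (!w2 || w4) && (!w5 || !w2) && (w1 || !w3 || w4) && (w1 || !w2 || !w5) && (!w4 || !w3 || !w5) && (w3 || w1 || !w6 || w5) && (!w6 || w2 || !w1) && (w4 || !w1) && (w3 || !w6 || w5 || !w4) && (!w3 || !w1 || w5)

Try w6 = true.
Try w5 = false.
From the singleton clause (!w1), w1 = false.
From the singleton clause (w3), w3 = true.
From the singleton clause (w4), w4 = true.
No clause remains; w2 is free.

w1 ↦ false,  w2 ↦ false,  w3 ↦ true,  w4 ↦ true,  w5 ↦ false,  w6 ↦ true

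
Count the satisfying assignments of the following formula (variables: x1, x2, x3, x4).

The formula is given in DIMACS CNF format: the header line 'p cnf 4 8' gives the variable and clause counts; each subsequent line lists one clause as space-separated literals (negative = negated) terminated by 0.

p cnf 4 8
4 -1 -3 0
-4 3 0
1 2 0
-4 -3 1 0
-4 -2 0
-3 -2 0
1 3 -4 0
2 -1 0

There are 2^4 = 16 truth assignments over (x1, x2, x3, x4).
Check each against the 8 clauses (columns in the order x1, x2, x3, x4):
  F F F F  ✗ fails (x1 ∨ x2)
  F F F T  ✗ fails (¬x4 ∨ x3)
  F F T F  ✗ fails (x1 ∨ x2)
  F F T T  ✗ fails (x1 ∨ x2)
  F T F F  ✓ satisfies all
  F T F T  ✗ fails (¬x4 ∨ x3)
  F T T F  ✗ fails (¬x3 ∨ ¬x2)
  F T T T  ✗ fails (¬x4 ∨ ¬x3 ∨ x1)
  T F F F  ✗ fails (x2 ∨ ¬x1)
  T F F T  ✗ fails (¬x4 ∨ x3)
  T F T F  ✗ fails (x4 ∨ ¬x1 ∨ ¬x3)
  T F T T  ✗ fails (x2 ∨ ¬x1)
  T T F F  ✓ satisfies all
  T T F T  ✗ fails (¬x4 ∨ x3)
  T T T F  ✗ fails (x4 ∨ ¬x1 ∨ ¬x3)
  T T T T  ✗ fails (¬x4 ∨ ¬x2)
2 of the 16 rows are models.

2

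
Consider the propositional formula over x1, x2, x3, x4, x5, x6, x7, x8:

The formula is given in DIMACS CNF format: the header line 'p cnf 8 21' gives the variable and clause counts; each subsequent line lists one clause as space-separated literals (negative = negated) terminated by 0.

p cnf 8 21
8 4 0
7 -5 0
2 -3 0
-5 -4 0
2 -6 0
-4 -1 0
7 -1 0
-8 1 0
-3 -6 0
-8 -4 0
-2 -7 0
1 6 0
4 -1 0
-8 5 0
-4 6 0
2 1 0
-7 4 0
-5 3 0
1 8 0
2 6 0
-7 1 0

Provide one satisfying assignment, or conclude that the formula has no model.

Branch on x8: set x8 = True.
Unit clause (x1) forces x1 = True.
Unit clause (¬x4) forces x4 = False.
That conflicts with the unit clause (x4).
Backtrack on x8: now try x8 = False.
Unit clause (x4) forces x4 = True.
Unit clause (¬x5) forces x5 = False.
Unit clause (¬x1) forces x1 = False.
That conflicts with the unit clause (x1).
Neither x8 = True nor x8 = False works.

UNSATISFIABLE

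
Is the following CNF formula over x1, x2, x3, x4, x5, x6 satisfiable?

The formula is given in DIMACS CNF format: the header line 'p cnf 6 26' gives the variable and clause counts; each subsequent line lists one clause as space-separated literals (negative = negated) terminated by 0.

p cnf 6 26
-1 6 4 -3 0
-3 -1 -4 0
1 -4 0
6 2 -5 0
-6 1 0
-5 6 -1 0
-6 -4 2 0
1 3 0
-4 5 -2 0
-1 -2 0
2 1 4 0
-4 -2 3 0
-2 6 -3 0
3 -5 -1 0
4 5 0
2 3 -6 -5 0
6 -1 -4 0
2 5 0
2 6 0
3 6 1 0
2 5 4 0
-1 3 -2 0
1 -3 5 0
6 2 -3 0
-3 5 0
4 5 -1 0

Try x1 = True.
The clause (¬x2) is unit, so x2 = False.
The clause (x5) is unit, so x5 = True.
The clause (x6) is unit, so x6 = True.
The clause (¬x4) is unit, so x4 = False.
The clause (x3) is unit, so x3 = True.
This assignment satisfies each clause.
A satisfying assignment: x1=True, x2=False, x3=True, x4=False, x5=True, x6=True.

Satisfiable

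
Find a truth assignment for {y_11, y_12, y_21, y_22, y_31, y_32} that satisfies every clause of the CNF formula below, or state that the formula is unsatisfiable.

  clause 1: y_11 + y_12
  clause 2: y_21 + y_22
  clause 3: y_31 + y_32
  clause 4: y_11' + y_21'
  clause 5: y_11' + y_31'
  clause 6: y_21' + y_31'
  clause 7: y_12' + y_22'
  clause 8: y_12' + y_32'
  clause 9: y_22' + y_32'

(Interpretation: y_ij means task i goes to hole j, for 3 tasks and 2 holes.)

UNSATISFIABLE

Case y_11 = 1:
(y_21') alone gives y_21 = 0.
(y_22) alone gives y_22 = 1.
(y_31') alone gives y_31 = 0.
(y_32) alone gives y_32 = 1.
Now (y_32') is unsatisfied and unit — conflict.
Backtrack on y_11: now try y_11 = 0.
(y_12) alone gives y_12 = 1.
(y_22') alone gives y_22 = 0.
(y_21) alone gives y_21 = 1.
(y_31') alone gives y_31 = 0.
(y_32) alone gives y_32 = 1.
Now (y_32') is unsatisfied and unit — conflict.
Either choice for y_11 ends in contradiction.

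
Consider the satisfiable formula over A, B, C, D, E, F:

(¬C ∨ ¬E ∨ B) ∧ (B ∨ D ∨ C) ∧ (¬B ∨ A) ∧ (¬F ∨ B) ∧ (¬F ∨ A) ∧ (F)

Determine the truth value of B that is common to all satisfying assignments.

Suppose B = False.
Unit clause (¬F) forces F = False.
But (F) is also a unit clause — contradiction.
So every satisfying assignment has B = True.

True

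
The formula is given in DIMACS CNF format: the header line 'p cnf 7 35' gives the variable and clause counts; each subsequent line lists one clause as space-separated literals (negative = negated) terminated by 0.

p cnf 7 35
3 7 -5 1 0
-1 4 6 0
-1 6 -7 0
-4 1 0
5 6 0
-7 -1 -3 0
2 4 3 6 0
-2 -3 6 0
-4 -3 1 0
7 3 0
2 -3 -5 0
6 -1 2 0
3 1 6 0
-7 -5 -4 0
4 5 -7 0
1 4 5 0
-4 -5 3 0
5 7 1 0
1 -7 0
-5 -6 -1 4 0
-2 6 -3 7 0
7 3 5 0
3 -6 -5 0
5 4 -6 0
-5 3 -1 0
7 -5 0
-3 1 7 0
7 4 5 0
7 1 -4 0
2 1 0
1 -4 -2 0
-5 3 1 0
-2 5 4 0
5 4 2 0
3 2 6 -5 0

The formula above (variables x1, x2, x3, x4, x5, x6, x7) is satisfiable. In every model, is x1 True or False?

Suppose x1 = False.
From the singleton clause (¬x4), x4 = False.
From the singleton clause (x5), x5 = True.
From the singleton clause (¬x7), x7 = False.
But (x7) is also a unit clause — contradiction.
So every satisfying assignment has x1 = True.

True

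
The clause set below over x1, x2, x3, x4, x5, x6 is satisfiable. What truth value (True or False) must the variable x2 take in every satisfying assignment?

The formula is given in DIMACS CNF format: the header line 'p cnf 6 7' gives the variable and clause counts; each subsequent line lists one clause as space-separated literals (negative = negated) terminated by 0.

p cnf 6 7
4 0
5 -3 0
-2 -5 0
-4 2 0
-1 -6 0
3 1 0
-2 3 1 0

Suppose x2 = False.
Unit clause (x4) forces x4 = True.
That conflicts with the unit clause (¬x4).
So every satisfying assignment has x2 = True.

True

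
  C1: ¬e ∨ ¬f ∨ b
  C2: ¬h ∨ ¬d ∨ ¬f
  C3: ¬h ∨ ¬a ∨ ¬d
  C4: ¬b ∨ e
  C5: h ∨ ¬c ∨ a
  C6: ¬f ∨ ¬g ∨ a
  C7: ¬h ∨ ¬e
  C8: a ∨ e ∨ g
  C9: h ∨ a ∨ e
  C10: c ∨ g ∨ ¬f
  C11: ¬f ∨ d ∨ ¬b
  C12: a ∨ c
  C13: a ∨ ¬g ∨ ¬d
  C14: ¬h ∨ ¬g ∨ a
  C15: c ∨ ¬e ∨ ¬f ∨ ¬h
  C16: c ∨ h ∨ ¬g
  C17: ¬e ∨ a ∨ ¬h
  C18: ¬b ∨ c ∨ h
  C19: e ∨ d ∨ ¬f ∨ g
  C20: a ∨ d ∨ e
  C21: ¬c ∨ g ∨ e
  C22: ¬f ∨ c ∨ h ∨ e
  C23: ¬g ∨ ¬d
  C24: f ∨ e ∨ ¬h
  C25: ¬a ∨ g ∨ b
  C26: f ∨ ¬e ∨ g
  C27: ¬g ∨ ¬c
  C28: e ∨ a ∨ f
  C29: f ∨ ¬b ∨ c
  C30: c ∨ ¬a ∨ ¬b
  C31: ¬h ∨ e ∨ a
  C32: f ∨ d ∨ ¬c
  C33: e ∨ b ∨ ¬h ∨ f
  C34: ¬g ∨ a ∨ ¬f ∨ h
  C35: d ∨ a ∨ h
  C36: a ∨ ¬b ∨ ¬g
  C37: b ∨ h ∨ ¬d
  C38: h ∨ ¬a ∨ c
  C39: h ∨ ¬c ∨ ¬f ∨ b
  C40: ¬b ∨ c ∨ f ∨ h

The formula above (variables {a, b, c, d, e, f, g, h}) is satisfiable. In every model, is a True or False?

Suppose a = False.
From the singleton clause (c), c = True.
From the singleton clause (h), h = True.
From the singleton clause (¬e), e = False.
Now (e) is unsatisfied and unit — conflict.
So every satisfying assignment has a = True.

True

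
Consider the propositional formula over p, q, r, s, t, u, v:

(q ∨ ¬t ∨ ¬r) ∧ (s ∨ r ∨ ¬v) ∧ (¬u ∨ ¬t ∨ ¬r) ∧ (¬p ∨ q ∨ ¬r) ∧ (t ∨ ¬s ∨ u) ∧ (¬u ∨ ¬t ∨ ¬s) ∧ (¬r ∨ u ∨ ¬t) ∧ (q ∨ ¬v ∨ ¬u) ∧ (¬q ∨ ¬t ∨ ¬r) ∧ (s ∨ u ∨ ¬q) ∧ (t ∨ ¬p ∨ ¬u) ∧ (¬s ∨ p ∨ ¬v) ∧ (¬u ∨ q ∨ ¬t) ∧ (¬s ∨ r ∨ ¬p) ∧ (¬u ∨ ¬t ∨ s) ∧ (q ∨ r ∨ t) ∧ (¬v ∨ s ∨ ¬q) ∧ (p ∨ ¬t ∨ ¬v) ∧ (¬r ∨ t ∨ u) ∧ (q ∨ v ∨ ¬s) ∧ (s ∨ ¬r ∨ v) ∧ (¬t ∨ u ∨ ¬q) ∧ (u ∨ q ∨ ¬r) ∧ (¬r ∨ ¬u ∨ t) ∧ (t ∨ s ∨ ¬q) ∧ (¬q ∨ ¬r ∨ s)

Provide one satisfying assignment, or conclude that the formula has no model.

Try q = True.
Try t = False.
From the singleton clause (s), s = True.
From the singleton clause (u), u = True.
From the singleton clause (¬p), p = False.
From the singleton clause (¬v), v = False.
From the singleton clause (¬r), r = False.
All clauses are satisfied.

p ↦ False, q ↦ True, r ↦ False, s ↦ True, t ↦ False, u ↦ True, v ↦ False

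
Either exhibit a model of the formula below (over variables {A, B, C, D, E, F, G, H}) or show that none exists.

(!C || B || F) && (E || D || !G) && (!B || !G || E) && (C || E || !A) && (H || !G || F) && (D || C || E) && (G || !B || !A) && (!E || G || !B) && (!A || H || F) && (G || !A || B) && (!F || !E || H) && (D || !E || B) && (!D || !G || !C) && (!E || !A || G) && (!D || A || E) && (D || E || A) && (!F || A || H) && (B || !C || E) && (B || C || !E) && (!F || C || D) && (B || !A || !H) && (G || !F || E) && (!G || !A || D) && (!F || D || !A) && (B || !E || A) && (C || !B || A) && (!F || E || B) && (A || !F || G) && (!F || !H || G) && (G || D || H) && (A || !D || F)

Branch on C: set C = false.
Branch on E: set E = true.
Unit clause (B) forces B = true.
Unit clause (G) forces G = true.
Unit clause (A) forces A = true.
Unit clause (D) forces D = true.
Branch on H: set H = true.
Every clause is now satisfied; F is unconstrained.

A ↦ true; B ↦ true; C ↦ false; D ↦ true; E ↦ true; F ↦ false; G ↦ true; H ↦ true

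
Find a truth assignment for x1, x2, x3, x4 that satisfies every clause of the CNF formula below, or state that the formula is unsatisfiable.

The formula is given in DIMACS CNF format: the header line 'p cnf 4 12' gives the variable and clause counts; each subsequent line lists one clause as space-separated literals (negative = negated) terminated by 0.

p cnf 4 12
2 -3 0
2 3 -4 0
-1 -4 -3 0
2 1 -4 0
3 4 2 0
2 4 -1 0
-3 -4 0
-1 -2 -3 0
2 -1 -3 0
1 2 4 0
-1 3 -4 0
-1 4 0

Case x2 = True:
Case x3 = False:
Case x1 = False:
All clauses hold; x4 can take either value.

x1 ↦ False,  x2 ↦ True,  x3 ↦ False,  x4 ↦ True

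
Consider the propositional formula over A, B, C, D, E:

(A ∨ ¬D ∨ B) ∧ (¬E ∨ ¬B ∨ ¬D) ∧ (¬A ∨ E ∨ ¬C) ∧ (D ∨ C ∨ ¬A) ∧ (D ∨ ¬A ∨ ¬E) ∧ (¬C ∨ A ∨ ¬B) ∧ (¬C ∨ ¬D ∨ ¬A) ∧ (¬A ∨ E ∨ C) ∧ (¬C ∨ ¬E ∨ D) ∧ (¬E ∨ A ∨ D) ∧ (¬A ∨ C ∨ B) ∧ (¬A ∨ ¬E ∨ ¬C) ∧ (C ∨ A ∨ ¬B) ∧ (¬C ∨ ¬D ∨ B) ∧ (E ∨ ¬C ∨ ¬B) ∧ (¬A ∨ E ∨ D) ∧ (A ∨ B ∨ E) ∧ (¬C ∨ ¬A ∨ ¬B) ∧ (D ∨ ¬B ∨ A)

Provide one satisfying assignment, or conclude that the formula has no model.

UNSATISFIABLE

Suppose A = True.
Suppose E = True.
The clause (D) is unit, so D = True.
The clause (¬B) is unit, so B = False.
The clause (¬C) is unit, so C = False.
That conflicts with the unit clause (C).
That branch fails; take E = False instead.
The clause (¬C) is unit, so C = False.
That conflicts with the unit clause (C).
Either choice for E ends in contradiction.
That branch fails; take A = False instead.
Suppose D = False.
The clause (¬E) is unit, so E = False.
The clause (B) is unit, so B = True.
That conflicts with the unit clause (¬B).
That branch fails; take D = True instead.
The clause (B) is unit, so B = True.
The clause (¬E) is unit, so E = False.
The clause (¬C) is unit, so C = False.
That conflicts with the unit clause (C).
Either choice for D ends in contradiction.
Either choice for A ends in contradiction.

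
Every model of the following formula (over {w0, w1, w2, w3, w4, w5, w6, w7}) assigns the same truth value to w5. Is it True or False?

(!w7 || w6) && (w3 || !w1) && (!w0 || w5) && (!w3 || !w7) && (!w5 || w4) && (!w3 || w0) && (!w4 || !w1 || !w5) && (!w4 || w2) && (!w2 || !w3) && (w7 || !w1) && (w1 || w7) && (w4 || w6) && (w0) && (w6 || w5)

Suppose w5 = false.
(!w0) alone gives w0 = false.
But (w0) is also a unit clause — contradiction.
So every satisfying assignment has w5 = True.

True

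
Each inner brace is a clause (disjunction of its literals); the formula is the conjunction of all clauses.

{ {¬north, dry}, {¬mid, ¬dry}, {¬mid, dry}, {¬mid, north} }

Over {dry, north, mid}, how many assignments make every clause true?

3

There are 2^3 = 8 truth assignments over (dry, north, mid).
Split on dry. With dry = True, the clauses containing dry are satisfied and ¬dry drops from the rest; 2 of the 2^2 = 4 assignments to the other variables satisfy what remains.
With dry = False, by the same count on the reduced clause set, 1 assignment works.
Total: 2 + 1 = 3.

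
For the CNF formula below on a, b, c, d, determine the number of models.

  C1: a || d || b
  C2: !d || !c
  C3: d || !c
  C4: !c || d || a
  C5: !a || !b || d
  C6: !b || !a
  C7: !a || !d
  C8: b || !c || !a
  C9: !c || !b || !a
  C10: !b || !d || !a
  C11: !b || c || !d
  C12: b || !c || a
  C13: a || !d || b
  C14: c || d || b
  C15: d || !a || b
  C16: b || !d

1

There are 2^4 = 16 truth assignments over (a, b, c, d).
Check each against the 16 clauses (columns in the order a, b, c, d):
  F F F F  ✗ fails (a || d || b)
  F F F T  ✗ fails (a || !d || b)
  F F T F  ✗ fails (a || d || b)
  F F T T  ✗ fails (!d || !c)
  F T F F  ✓ satisfies all
  F T F T  ✗ fails (!b || c || !d)
  F T T F  ✗ fails (d || !c)
  F T T T  ✗ fails (!d || !c)
  T F F F  ✗ fails (c || d || b)
  T F F T  ✗ fails (!a || !d)
  T F T F  ✗ fails (d || !c)
  T F T T  ✗ fails (!d || !c)
  T T F F  ✗ fails (!a || !b || d)
  T T F T  ✗ fails (!b || !a)
  T T T F  ✗ fails (d || !c)
  T T T T  ✗ fails (!d || !c)
1 of the 16 rows is a model.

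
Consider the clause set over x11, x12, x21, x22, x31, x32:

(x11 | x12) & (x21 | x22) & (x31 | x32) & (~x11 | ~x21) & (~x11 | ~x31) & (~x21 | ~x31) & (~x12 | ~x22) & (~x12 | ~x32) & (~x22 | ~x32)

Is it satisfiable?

No

Try x11 = 1.
(~x21) alone gives x21 = 0.
(x22) alone gives x22 = 1.
(~x31) alone gives x31 = 0.
(x32) alone gives x32 = 1.
But (~x32) is also a unit clause — contradiction.
Undo x11 and try x11 = 0.
(x12) alone gives x12 = 1.
(~x22) alone gives x22 = 0.
(x21) alone gives x21 = 1.
(~x31) alone gives x31 = 0.
(x32) alone gives x32 = 1.
But (~x32) is also a unit clause — contradiction.
Both values of x11 lead to a conflict.
No assignment satisfies every clause.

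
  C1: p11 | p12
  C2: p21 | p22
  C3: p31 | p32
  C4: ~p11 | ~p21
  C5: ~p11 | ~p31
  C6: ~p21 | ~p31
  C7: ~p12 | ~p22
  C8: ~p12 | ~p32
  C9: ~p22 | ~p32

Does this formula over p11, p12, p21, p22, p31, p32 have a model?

Case p11 = 1:
Unit clause (~p21) forces p21 = 0.
Unit clause (p22) forces p22 = 1.
Unit clause (~p31) forces p31 = 0.
Unit clause (p32) forces p32 = 1.
But (~p32) is also a unit clause — contradiction.
So p11 must be the other value — set p11 = 0.
Unit clause (p12) forces p12 = 1.
Unit clause (~p22) forces p22 = 0.
Unit clause (p21) forces p21 = 1.
Unit clause (~p31) forces p31 = 0.
Unit clause (p32) forces p32 = 1.
But (~p32) is also a unit clause — contradiction.
Both values of p11 lead to a conflict.
No assignment satisfies every clause.

Unsatisfiable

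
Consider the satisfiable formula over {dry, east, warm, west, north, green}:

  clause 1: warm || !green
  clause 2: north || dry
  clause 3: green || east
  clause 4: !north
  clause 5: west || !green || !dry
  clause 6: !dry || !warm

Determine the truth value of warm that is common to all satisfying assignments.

Suppose warm = true.
The clause (!north) is unit, so north = false.
The clause (dry) is unit, so dry = true.
But (!dry) is also a unit clause — contradiction.
So every satisfying assignment has warm = False.

False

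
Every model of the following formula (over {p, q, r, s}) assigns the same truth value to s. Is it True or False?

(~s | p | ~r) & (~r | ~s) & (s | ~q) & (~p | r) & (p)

False

Suppose s = 1.
From the singleton clause (~r), r = 0.
From the singleton clause (~p), p = 0.
But (p) is also a unit clause — contradiction.
So every satisfying assignment has s = False.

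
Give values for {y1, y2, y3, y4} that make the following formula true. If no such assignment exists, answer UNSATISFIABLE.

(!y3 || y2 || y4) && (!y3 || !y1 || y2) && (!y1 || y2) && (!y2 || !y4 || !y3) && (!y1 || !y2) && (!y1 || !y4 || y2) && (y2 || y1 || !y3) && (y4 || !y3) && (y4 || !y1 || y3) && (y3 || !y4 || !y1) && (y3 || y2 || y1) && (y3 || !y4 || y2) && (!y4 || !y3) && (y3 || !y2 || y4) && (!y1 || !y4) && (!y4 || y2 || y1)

y1=false,  y2=true,  y3=false,  y4=true

Case y1 = false:
Case y2 = true:
Case y4 = true:
Unit clause (!y3) forces y3 = false.
Every clause now holds.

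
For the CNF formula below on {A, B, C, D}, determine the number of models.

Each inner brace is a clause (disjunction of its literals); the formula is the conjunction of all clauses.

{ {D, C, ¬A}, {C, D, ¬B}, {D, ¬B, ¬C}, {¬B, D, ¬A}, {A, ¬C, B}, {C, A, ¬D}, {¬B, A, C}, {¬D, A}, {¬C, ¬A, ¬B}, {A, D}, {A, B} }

There are 2^4 = 16 truth assignments over (A, B, C, D).
Check each against the 11 clauses (columns in the order A, B, C, D):
  F F F F  ✗ fails (A ∨ D)
  F F F T  ✗ fails (C ∨ A ∨ ¬D)
  F F T F  ✗ fails (A ∨ ¬C ∨ B)
  F F T T  ✗ fails (A ∨ ¬C ∨ B)
  F T F F  ✗ fails (C ∨ D ∨ ¬B)
  F T F T  ✗ fails (C ∨ A ∨ ¬D)
  F T T F  ✗ fails (D ∨ ¬B ∨ ¬C)
  F T T T  ✗ fails (¬D ∨ A)
  T F F F  ✗ fails (D ∨ C ∨ ¬A)
  T F F T  ✓ satisfies all
  T F T F  ✓ satisfies all
  T F T T  ✓ satisfies all
  T T F F  ✗ fails (D ∨ C ∨ ¬A)
  T T F T  ✓ satisfies all
  T T T F  ✗ fails (D ∨ ¬B ∨ ¬C)
  T T T T  ✗ fails (¬C ∨ ¬A ∨ ¬B)
4 of the 16 rows are models.

4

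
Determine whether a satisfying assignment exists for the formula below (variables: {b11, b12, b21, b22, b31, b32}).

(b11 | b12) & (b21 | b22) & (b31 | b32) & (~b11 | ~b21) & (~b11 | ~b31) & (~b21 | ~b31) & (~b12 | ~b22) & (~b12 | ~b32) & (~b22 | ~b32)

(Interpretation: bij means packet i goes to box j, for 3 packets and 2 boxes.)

No, unsatisfiable

Case b11 = 1:
The clause (~b21) is unit, so b21 = 0.
The clause (b22) is unit, so b22 = 1.
The clause (~b31) is unit, so b31 = 0.
The clause (b32) is unit, so b32 = 1.
But (~b32) is also a unit clause — contradiction.
Undo b11 and try b11 = 0.
The clause (b12) is unit, so b12 = 1.
The clause (~b22) is unit, so b22 = 0.
The clause (b21) is unit, so b21 = 1.
The clause (~b31) is unit, so b31 = 0.
The clause (b32) is unit, so b32 = 1.
But (~b32) is also a unit clause — contradiction.
Both values of b11 lead to a conflict.
No assignment satisfies every clause.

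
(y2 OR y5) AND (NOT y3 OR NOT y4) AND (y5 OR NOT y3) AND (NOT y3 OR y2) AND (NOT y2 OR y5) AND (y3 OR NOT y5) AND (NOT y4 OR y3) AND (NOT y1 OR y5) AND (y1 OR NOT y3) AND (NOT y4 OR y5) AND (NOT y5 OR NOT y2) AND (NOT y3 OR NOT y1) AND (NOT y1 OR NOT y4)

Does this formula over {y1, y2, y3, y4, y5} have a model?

Case y2 = true:
Unit clause (y5) forces y5 = true.
But (NOT y5) is also a unit clause — contradiction.
Backtrack on y2: now try y2 = false.
Unit clause (y5) forces y5 = true.
Unit clause (NOT y3) forces y3 = false.
But (y3) is also a unit clause — contradiction.
Either choice for y2 ends in contradiction.
No assignment satisfies every clause.

Unsatisfiable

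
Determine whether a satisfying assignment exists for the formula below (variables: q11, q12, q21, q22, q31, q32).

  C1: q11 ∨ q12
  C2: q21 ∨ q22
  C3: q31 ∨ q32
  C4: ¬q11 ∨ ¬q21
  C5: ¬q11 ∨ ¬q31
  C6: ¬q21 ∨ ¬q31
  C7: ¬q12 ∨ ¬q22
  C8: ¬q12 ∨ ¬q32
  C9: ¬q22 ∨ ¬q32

Case q11 = True:
From the singleton clause (¬q21), q21 = False.
From the singleton clause (q22), q22 = True.
From the singleton clause (¬q31), q31 = False.
From the singleton clause (q32), q32 = True.
Now (¬q32) is unsatisfied and unit — conflict.
So q11 must be the other value — set q11 = False.
From the singleton clause (q12), q12 = True.
From the singleton clause (¬q22), q22 = False.
From the singleton clause (q21), q21 = True.
From the singleton clause (¬q31), q31 = False.
From the singleton clause (q32), q32 = True.
Now (¬q32) is unsatisfied and unit — conflict.
Either choice for q11 ends in contradiction.
No assignment satisfies every clause.

No, unsatisfiable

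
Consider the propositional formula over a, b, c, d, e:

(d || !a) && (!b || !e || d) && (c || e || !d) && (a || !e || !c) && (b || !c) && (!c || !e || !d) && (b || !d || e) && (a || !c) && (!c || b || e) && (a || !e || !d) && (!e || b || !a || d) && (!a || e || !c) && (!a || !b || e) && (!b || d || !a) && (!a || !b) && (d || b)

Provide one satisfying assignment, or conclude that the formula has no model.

Branch on d: set d = false.
From the singleton clause (!a), a = false.
From the singleton clause (!c), c = false.
From the singleton clause (b), b = true.
From the singleton clause (!e), e = false.
All clauses are satisfied.

a=false; b=true; c=false; d=false; e=false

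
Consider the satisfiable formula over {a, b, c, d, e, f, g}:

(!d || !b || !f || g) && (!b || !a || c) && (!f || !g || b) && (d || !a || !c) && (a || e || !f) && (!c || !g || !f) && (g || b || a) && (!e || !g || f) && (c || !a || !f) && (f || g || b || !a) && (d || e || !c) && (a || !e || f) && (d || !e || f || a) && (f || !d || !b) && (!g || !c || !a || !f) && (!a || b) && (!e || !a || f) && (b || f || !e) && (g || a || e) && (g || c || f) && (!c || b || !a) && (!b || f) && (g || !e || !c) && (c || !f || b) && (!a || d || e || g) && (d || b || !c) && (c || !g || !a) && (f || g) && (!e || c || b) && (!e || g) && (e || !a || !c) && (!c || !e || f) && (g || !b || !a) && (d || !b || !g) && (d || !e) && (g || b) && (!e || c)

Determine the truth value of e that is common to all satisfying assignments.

False

Suppose e = true.
From the singleton clause (g), g = true.
From the singleton clause (f), f = true.
From the singleton clause (b), b = true.
From the singleton clause (!c), c = false.
But (c) is also a unit clause — contradiction.
So every satisfying assignment has e = False.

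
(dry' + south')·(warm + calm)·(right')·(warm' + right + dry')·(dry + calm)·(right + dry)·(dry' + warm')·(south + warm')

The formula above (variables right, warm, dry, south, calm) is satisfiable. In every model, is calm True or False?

True

Suppose calm = 0.
Unit clause (warm) forces warm = 1.
Unit clause (right') forces right = 0.
Unit clause (dry') forces dry = 0.
That conflicts with the unit clause (dry).
So every satisfying assignment has calm = True.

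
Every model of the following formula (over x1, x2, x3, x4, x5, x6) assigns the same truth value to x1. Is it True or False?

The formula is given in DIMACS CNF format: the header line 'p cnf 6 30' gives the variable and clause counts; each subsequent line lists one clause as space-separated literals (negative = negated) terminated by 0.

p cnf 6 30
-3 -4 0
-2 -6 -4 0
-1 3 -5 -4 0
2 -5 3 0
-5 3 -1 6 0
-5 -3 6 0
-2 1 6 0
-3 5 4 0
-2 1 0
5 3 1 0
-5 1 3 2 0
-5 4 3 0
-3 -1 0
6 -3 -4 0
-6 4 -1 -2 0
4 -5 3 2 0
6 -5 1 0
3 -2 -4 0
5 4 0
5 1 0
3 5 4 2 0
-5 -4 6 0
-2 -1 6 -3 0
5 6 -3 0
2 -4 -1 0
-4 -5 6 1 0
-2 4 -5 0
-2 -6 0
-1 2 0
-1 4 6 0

Suppose x1 = True.
The clause (¬x3) is unit, so x3 = False.
The clause (x2) is unit, so x2 = True.
The clause (¬x4) is unit, so x4 = False.
The clause (¬x5) is unit, so x5 = False.
Now (x5) is unsatisfied and unit — conflict.
So every satisfying assignment has x1 = False.

False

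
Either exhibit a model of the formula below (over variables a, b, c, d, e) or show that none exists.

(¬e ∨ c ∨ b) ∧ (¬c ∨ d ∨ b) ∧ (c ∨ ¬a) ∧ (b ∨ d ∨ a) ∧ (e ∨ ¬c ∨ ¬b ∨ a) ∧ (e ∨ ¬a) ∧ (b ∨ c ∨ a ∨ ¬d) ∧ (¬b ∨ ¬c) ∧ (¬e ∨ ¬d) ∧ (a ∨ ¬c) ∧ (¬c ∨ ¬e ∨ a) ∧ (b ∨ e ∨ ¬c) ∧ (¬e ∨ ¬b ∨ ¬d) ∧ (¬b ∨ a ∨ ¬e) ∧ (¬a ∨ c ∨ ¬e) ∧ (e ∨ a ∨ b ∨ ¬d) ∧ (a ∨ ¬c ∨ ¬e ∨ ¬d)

a ↦ False; b ↦ True; c ↦ False; d ↦ True; e ↦ False

Suppose c = False.
The clause (¬a) is unit, so a = False.
Suppose e = False.
Suppose b = True.
All clauses hold; d can take either value.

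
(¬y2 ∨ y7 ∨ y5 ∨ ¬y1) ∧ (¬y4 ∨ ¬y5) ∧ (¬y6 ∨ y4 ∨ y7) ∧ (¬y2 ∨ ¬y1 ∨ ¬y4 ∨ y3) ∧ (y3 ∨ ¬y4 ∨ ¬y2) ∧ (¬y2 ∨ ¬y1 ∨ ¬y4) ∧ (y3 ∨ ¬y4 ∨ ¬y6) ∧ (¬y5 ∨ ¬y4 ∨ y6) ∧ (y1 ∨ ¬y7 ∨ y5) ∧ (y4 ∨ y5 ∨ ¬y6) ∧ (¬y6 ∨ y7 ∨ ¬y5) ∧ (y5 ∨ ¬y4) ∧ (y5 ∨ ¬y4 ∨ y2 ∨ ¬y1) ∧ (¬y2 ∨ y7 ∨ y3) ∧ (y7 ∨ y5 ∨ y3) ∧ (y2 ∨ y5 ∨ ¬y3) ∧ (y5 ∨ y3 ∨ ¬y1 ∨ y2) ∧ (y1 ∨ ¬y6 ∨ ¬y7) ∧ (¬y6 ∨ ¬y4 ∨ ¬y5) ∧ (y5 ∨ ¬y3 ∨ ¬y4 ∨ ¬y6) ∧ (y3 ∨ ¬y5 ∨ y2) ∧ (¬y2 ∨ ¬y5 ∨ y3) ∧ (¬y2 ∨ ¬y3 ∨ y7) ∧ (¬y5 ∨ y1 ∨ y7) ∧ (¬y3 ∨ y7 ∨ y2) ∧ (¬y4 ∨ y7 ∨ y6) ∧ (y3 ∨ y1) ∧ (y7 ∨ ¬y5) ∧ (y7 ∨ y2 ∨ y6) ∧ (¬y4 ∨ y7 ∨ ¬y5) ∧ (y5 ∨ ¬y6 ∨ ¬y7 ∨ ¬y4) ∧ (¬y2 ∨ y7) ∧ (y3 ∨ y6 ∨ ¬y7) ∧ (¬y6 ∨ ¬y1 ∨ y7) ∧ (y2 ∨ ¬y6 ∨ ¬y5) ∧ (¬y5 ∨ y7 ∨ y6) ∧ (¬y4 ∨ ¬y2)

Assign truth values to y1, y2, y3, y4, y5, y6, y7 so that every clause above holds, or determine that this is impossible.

y1 ↦ False; y2 ↦ False; y3 ↦ True; y4 ↦ False; y5 ↦ True; y6 ↦ False; y7 ↦ True

Case y4 = False:
Case y6 = False:
Case y3 = True:
Case y2 = False:
From the singleton clause (y5), y5 = True.
From the singleton clause (y7), y7 = True.
Every clause is now satisfied; y1 is unconstrained.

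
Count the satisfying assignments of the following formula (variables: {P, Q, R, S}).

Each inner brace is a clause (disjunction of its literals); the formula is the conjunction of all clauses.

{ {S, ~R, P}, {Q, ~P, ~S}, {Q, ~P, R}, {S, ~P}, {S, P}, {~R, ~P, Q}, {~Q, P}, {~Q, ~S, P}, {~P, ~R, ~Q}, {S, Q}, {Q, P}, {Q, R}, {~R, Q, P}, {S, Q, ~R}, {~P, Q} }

There are 2^4 = 16 truth assignments over (P, Q, R, S).
Check each against the 15 clauses (columns in the order P, Q, R, S):
  F F F F  ✗ fails (S | P)
  F F F T  ✗ fails (Q | P)
  F F T F  ✗ fails (S | ~R | P)
  F F T T  ✗ fails (Q | P)
  F T F F  ✗ fails (S | P)
  F T F T  ✗ fails (~Q | P)
  F T T F  ✗ fails (S | ~R | P)
  F T T T  ✗ fails (~Q | P)
  T F F F  ✗ fails (Q | ~P | R)
  T F F T  ✗ fails (Q | ~P | ~S)
  T F T F  ✗ fails (S | ~P)
  T F T T  ✗ fails (Q | ~P | ~S)
  T T F F  ✗ fails (S | ~P)
  T T F T  ✓ satisfies all
  T T T F  ✗ fails (S | ~P)
  T T T T  ✗ fails (~P | ~R | ~Q)
1 of the 16 rows is a model.

1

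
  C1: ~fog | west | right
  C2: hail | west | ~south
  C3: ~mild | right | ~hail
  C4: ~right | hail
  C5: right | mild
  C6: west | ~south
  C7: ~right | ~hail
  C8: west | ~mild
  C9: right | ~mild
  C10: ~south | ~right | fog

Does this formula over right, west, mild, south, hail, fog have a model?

Unsatisfiable

Suppose right = 0.
Unit clause (mild) forces mild = 1.
But (~mild) is also a unit clause — contradiction.
Undo right and try right = 1.
Unit clause (hail) forces hail = 1.
But (~hail) is also a unit clause — contradiction.
Neither right = 1 nor right = 0 works.
No assignment satisfies every clause.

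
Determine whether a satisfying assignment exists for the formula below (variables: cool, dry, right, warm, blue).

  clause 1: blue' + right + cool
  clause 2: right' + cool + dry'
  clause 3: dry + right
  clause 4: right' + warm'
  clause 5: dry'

(dry') alone gives dry = 0.
(right) alone gives right = 1.
(warm') alone gives warm = 0.
Every clause is now satisfied; cool, blue are unconstrained.
A satisfying assignment: cool ↦ 1, dry ↦ 0, right ↦ 1, warm ↦ 0, blue ↦ 1.

Yes, satisfiable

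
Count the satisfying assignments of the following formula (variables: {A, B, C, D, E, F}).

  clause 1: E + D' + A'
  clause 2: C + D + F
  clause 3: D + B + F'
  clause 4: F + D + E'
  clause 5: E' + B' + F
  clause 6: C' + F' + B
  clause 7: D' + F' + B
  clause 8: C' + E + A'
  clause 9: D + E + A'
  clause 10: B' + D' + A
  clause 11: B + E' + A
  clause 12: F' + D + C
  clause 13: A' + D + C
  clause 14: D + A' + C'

There are 2^6 = 64 truth assignments over (A, B, C, D, E, F).
Split on C. With C = 1, the clauses containing C are satisfied and C' drops from the rest; 7 of the 2^5 = 32 assignments to the other variables satisfy what remains.
With C = 0, by the same count on the reduced clause set, 3 assignments work.
(One model: A=F, B=F, C=F, D=T, E=F, F=F.)
Total: 7 + 3 = 10.

10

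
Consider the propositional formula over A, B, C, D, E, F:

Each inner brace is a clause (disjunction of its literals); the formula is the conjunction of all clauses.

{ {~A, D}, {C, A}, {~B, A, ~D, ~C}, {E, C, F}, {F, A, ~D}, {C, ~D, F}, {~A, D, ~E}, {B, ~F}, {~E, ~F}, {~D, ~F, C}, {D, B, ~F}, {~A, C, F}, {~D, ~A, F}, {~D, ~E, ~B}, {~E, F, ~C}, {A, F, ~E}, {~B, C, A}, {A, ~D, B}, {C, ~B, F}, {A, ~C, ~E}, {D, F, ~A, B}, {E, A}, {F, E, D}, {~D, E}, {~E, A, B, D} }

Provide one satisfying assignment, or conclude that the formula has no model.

Suppose A = 0.
(C) alone gives C = 1.
(~E) alone gives E = 0.
But (E) is also a unit clause — contradiction.
So A must be the other value — set A = 1.
(D) alone gives D = 1.
(F) alone gives F = 1.
(B) alone gives B = 1.
(~E) alone gives E = 0.
But (E) is also a unit clause — contradiction.
Neither A = 1 nor A = 0 works.

UNSATISFIABLE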